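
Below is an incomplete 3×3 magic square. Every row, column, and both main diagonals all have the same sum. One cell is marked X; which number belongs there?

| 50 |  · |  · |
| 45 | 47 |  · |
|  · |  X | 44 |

51

Main diagonal is complete and sums to 141; that is the magic constant.
Row 2 must total 141; the given cells sum to 92, so (2,3) = 49.
Column 1: 50 + 45 + ? = 141, so (3,1) = 46.
Column 3: 49 + 44 + ? = 141, so (1,3) = 48.
Row 1 must total 141; the given cells sum to 98, so (1,2) = 43.
The remaining cell in row 3 is (3,2) = 141 − 90 = 51.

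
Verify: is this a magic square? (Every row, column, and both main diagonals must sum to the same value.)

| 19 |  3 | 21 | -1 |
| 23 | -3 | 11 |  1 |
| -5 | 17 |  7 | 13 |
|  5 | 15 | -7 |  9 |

No — column 4 sums to 22 but main diagonal sums to 32.

Row 1: 19 + 3 + 21 + (-1) = 42.
Row 2: 23 + (-3) + 11 + 1 = 32.
Row 3: -5 + 17 + 7 + 13 = 32.
Row 4: 5 + 15 + (-7) + 9 = 22.
Column 1: 19 + 23 + (-5) + 5 = 42.
Column 2: 3 + (-3) + 17 + 15 = 32.
Column 3: 21 + 11 + 7 + (-7) = 32.
Column 4: -1 + 1 + 13 + 9 = 22.
Main diagonal: 19 + (-3) + 7 + 9 = 32.
Anti-diagonal: -1 + 11 + 17 + 5 = 32.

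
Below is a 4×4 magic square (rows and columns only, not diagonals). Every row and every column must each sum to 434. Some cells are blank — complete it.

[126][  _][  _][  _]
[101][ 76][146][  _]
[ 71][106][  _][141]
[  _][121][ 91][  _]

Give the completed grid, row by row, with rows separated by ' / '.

126 131 81 96 / 101 76 146 111 / 71 106 116 141 / 136 121 91 86

Row 2 must total 434; the given cells sum to 323, so (2,4) = 111.
Row 3 must total 434; the given cells sum to 318, so (3,3) = 116.
Column 1: 126 + 101 + 71 + ? = 434, so (4,1) = 136.
Column 2 needs 434; the known cells sum to 303, so (1,2) = 131.
Column 3: 146 + 116 + 91 + ? = 434, so (1,3) = 81.
Row 1 must total 434; the given cells sum to 338, so (1,4) = 96.
Row 4 needs 434; the known cells sum to 348, so (4,4) = 86.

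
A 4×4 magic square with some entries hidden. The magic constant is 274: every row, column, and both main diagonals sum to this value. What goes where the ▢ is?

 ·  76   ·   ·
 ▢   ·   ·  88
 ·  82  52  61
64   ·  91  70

46

Row 3 needs 274; the known cells sum to 195, so (3,1) = 79.
Using row 4: 64 + 91 + 70 + ? → (4,2) = 274 − 225 = 49.
From column 2, 274 − (76 + 82 + 49) gives (2,2) = 67.
Column 4: 88 + 61 + 70 + ? = 274, so (1,4) = 55.
Main diagonal: 67 + 52 + 70 + ? = 274, so (1,1) = 85.
Anti-diagonal must total 274; the given cells sum to 201, so (2,3) = 73.
The remaining cell in row 1 is (1,3) = 274 − 216 = 58.
The remaining cell in row 2 is (2,1) = 274 − 228 = 46.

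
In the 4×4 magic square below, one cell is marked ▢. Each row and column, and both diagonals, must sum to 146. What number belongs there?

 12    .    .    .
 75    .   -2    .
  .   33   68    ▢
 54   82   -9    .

Row 4 needs 146; the known cells sum to 127, so (4,4) = 19.
Column 1: 12 + 75 + 54 + ? = 146, so (3,1) = 5.
Column 3: -2 + 68 + (-9) + ? = 146, so (1,3) = 89.
From main diagonal, 146 − (12 + 68 + 19) gives (2,2) = 47.
Using anti-diagonal: -2 + 33 + 54 + ? → (1,4) = 146 − 85 = 61.
Row 1 must total 146; the given cells sum to 162, so (1,2) = -16.
The remaining cell in row 2 is (2,4) = 146 − 120 = 26.
From row 3, 146 − (5 + 33 + 68) gives (3,4) = 40.

40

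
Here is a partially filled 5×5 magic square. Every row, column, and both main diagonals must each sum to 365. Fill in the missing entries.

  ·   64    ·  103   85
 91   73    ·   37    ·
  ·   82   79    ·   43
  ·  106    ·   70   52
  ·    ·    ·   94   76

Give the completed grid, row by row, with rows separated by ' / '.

Column 2 needs 365; the known cells sum to 325, so (5,2) = 40.
The remaining cell in column 4 is (3,4) = 365 − 304 = 61.
Column 5: 85 + 43 + 52 + 76 + ? = 365, so (2,5) = 109.
Main diagonal needs 365; the known cells sum to 298, so (1,1) = 67.
Using anti-diagonal: 85 + 37 + 79 + 106 + ? → (5,1) = 365 − 307 = 58.
Row 1 must total 365; the given cells sum to 319, so (1,3) = 46.
The remaining cell in row 2 is (2,3) = 365 − 310 = 55.
The remaining cell in row 3 is (3,1) = 365 − 265 = 100.
Row 5 needs 365; the known cells sum to 268, so (5,3) = 97.
Column 1: 67 + 91 + 100 + 58 + ? = 365, so (4,1) = 49.
Column 3: 46 + 55 + 79 + 97 + ? = 365, so (4,3) = 88.

67 64 46 103 85 / 91 73 55 37 109 / 100 82 79 61 43 / 49 106 88 70 52 / 58 40 97 94 76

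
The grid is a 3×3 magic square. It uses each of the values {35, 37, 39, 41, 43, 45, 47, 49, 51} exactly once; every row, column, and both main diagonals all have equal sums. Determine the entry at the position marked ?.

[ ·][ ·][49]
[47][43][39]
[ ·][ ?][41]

51

The 9 entries sum to 387, so each line sums to 387/3 = 129.
From main diagonal, 129 − (43 + 41) gives (1,1) = 45.
Anti-diagonal: 49 + 43 + ? = 129, so (3,1) = 37.
Row 1 needs 129; the known cells sum to 94, so (1,2) = 35.
Using row 3: 37 + 41 + ? → (3,2) = 129 − 78 = 51.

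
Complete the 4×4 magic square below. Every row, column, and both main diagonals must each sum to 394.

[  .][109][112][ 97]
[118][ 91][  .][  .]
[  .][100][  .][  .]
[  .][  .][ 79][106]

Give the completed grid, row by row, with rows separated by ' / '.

Using row 1: 109 + 112 + 97 + ? → (1,1) = 394 − 318 = 76.
The remaining cell in column 2 is (4,2) = 394 − 300 = 94.
Using main diagonal: 76 + 91 + 106 + ? → (3,3) = 394 − 273 = 121.
Using row 4: 94 + 79 + 106 + ? → (4,1) = 394 − 279 = 115.
Using column 1: 76 + 118 + 115 + ? → (3,1) = 394 − 309 = 85.
Column 3 needs 394; the known cells sum to 312, so (2,3) = 82.
From row 2, 394 − (118 + 91 + 82) gives (2,4) = 103.
Row 3 needs 394; the known cells sum to 306, so (3,4) = 88.

76 109 112 97 / 118 91 82 103 / 85 100 121 88 / 115 94 79 106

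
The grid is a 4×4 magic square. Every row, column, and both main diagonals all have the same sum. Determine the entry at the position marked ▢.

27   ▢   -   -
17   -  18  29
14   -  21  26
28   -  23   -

20

Column 1 is complete and sums to 86; that is the magic constant.
Row 2 needs 86; the known cells sum to 64, so (2,2) = 22.
Using row 3: 14 + 21 + 26 + ? → (3,2) = 86 − 61 = 25.
Using column 3: 18 + 21 + 23 + ? → (1,3) = 86 − 62 = 24.
Using main diagonal: 27 + 22 + 21 + ? → (4,4) = 86 − 70 = 16.
The remaining cell in anti-diagonal is (1,4) = 86 − 71 = 15.
Row 1: 27 + 24 + 15 + ? = 86, so (1,2) = 20.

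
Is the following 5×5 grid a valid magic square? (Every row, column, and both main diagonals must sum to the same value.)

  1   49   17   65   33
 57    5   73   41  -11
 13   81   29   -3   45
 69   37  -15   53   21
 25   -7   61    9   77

Row 1: 1 + 49 + 17 + 65 + 33 = 165.
Row 2: 57 + 5 + 73 + 41 + (-11) = 165.
Row 3: 13 + 81 + 29 + (-3) + 45 = 165.
Row 4: 69 + 37 + (-15) + 53 + 21 = 165.
Row 5: 25 + (-7) + 61 + 9 + 77 = 165.
Column 1: 1 + 57 + 13 + 69 + 25 = 165.
Column 2: 49 + 5 + 81 + 37 + (-7) = 165.
Column 3: 17 + 73 + 29 + (-15) + 61 = 165.
Column 4: 65 + 41 + (-3) + 53 + 9 = 165.
Column 5: 33 + (-11) + 45 + 21 + 77 = 165.
Main diagonal: 1 + 5 + 29 + 53 + 77 = 165.
Anti-diagonal: 33 + 41 + 29 + 37 + 25 = 165.
All lines sum to 165.

Yes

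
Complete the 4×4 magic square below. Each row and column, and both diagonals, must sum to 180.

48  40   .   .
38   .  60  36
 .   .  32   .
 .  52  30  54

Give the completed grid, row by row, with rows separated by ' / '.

Row 2: 38 + 60 + 36 + ? = 180, so (2,2) = 46.
Row 4: 52 + 30 + 54 + ? = 180, so (4,1) = 44.
Column 1 must total 180; the given cells sum to 130, so (3,1) = 50.
Column 2 must total 180; the given cells sum to 138, so (3,2) = 42.
Column 3 needs 180; the known cells sum to 122, so (1,3) = 58.
Using anti-diagonal: 60 + 42 + 44 + ? → (1,4) = 180 − 146 = 34.
The remaining cell in row 3 is (3,4) = 180 − 124 = 56.

48 40 58 34 / 38 46 60 36 / 50 42 32 56 / 44 52 30 54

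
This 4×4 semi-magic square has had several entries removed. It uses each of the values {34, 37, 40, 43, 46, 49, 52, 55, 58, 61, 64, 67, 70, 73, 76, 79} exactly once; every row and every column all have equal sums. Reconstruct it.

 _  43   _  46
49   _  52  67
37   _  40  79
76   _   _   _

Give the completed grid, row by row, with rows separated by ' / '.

The 16 entries sum to 904, so each line sums to 904/4 = 226.
Using row 2: 49 + 52 + 67 + ? → (2,2) = 226 − 168 = 58.
Row 3: 37 + 40 + 79 + ? = 226, so (3,2) = 70.
Using column 1: 49 + 37 + 76 + ? → (1,1) = 226 − 162 = 64.
The remaining cell in column 2 is (4,2) = 226 − 171 = 55.
Column 4 needs 226; the known cells sum to 192, so (4,4) = 34.
From row 1, 226 − (64 + 43 + 46) gives (1,3) = 73.
Row 4: 76 + 55 + 34 + ? = 226, so (4,3) = 61.

64 43 73 46 / 49 58 52 67 / 37 70 40 79 / 76 55 61 34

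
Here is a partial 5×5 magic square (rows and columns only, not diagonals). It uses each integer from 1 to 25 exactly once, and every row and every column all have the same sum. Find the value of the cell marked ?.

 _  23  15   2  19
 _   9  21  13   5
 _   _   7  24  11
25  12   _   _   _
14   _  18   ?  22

10

The entries are 1 through 25, which sum to 325, so each line sums to 325/5 = 65.
The remaining cell in row 1 is (1,1) = 65 − 59 = 6.
Using row 2: 9 + 21 + 13 + 5 + ? → (2,1) = 65 − 48 = 17.
From column 1, 65 − (6 + 17 + 25 + 14) gives (3,1) = 3.
The remaining cell in column 3 is (4,3) = 65 − 61 = 4.
Using column 5: 19 + 5 + 11 + 22 + ? → (4,5) = 65 − 57 = 8.
Row 3 needs 65; the known cells sum to 45, so (3,2) = 20.
Using row 4: 25 + 12 + 4 + 8 + ? → (4,4) = 65 − 49 = 16.
Using column 2: 23 + 9 + 20 + 12 + ? → (5,2) = 65 − 64 = 1.
Column 4: 2 + 13 + 24 + 16 + ? = 65, so (5,4) = 10.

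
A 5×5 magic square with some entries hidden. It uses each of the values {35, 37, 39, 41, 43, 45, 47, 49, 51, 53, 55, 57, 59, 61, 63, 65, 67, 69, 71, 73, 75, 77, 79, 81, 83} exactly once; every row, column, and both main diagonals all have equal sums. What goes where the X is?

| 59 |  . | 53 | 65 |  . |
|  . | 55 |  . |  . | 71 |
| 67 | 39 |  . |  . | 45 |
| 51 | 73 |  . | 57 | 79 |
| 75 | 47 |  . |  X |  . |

41

The 25 entries sum to 1475, so each line sums to 1475/5 = 295.
From row 4, 295 − (51 + 73 + 57 + 79) gives (4,3) = 35.
From column 1, 295 − (59 + 67 + 51 + 75) gives (2,1) = 43.
The remaining cell in column 2 is (1,2) = 295 − 214 = 81.
The remaining cell in row 1 is (1,5) = 295 − 258 = 37.
From column 5, 295 − (37 + 71 + 45 + 79) gives (5,5) = 63.
Main diagonal needs 295; the known cells sum to 234, so (3,3) = 61.
Anti-diagonal: 37 + 61 + 73 + 75 + ? = 295, so (2,4) = 49.
Using row 2: 43 + 55 + 49 + 71 + ? → (2,3) = 295 − 218 = 77.
Using row 3: 67 + 39 + 61 + 45 + ? → (3,4) = 295 − 212 = 83.
Column 3 must total 295; the given cells sum to 226, so (5,3) = 69.
Column 4: 65 + 49 + 83 + 57 + ? = 295, so (5,4) = 41.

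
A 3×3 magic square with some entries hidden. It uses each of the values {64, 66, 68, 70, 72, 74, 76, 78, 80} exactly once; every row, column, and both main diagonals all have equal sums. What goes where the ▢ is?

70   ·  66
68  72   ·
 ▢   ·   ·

The 9 entries sum to 648, so each line sums to 648/3 = 216.
Row 1 needs 216; the known cells sum to 136, so (1,2) = 80.
Using row 2: 68 + 72 + ? → (2,3) = 216 − 140 = 76.
Column 1 must total 216; the given cells sum to 138, so (3,1) = 78.

78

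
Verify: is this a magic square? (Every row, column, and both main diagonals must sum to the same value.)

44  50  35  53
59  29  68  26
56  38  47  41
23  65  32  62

Row 1: 44 + 50 + 35 + 53 = 182.
Row 2: 59 + 29 + 68 + 26 = 182.
Row 3: 56 + 38 + 47 + 41 = 182.
Row 4: 23 + 65 + 32 + 62 = 182.
Column 1: 44 + 59 + 56 + 23 = 182.
Column 2: 50 + 29 + 38 + 65 = 182.
Column 3: 35 + 68 + 47 + 32 = 182.
Column 4: 53 + 26 + 41 + 62 = 182.
Main diagonal: 44 + 29 + 47 + 62 = 182.
Anti-diagonal: 53 + 68 + 38 + 23 = 182.
All lines sum to 182.

Yes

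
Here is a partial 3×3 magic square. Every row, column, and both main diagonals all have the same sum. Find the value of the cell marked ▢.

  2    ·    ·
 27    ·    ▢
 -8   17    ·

Column 1 is complete and sums to 21; that is the magic constant.
Row 3: -8 + 17 + ? = 21, so (3,3) = 12.
Main diagonal: 2 + 12 + ? = 21, so (2,2) = 7.
Anti-diagonal must total 21; the given cells sum to -1, so (1,3) = 22.
From row 1, 21 − (2 + 22) gives (1,2) = -3.
The remaining cell in row 2 is (2,3) = 21 − 34 = -13.

-13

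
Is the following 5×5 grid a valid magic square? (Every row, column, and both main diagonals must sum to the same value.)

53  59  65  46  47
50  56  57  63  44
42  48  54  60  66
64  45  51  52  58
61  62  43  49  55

Row 1: 53 + 59 + 65 + 46 + 47 = 270.
Row 2: 50 + 56 + 57 + 63 + 44 = 270.
Row 3: 42 + 48 + 54 + 60 + 66 = 270.
Row 4: 64 + 45 + 51 + 52 + 58 = 270.
Row 5: 61 + 62 + 43 + 49 + 55 = 270.
Column 1: 53 + 50 + 42 + 64 + 61 = 270.
Column 2: 59 + 56 + 48 + 45 + 62 = 270.
Column 3: 65 + 57 + 54 + 51 + 43 = 270.
Column 4: 46 + 63 + 60 + 52 + 49 = 270.
Column 5: 47 + 44 + 66 + 58 + 55 = 270.
Main diagonal: 53 + 56 + 54 + 52 + 55 = 270.
Anti-diagonal: 47 + 63 + 54 + 45 + 61 = 270.
All lines sum to 270.

Yes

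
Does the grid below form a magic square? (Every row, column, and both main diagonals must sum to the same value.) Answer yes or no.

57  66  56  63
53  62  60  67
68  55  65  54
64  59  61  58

Yes

Row 1: 57 + 66 + 56 + 63 = 242.
Row 2: 53 + 62 + 60 + 67 = 242.
Row 3: 68 + 55 + 65 + 54 = 242.
Row 4: 64 + 59 + 61 + 58 = 242.
Column 1: 57 + 53 + 68 + 64 = 242.
Column 2: 66 + 62 + 55 + 59 = 242.
Column 3: 56 + 60 + 65 + 61 = 242.
Column 4: 63 + 67 + 54 + 58 = 242.
Main diagonal: 57 + 62 + 65 + 58 = 242.
Anti-diagonal: 63 + 60 + 55 + 64 = 242.
All lines sum to 242.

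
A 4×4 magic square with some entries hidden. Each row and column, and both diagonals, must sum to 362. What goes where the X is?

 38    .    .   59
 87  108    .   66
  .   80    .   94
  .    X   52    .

45

Row 2: 87 + 108 + 66 + ? = 362, so (2,3) = 101.
Using column 4: 59 + 66 + 94 + ? → (4,4) = 362 − 219 = 143.
Main diagonal must total 362; the given cells sum to 289, so (3,3) = 73.
From anti-diagonal, 362 − (59 + 101 + 80) gives (4,1) = 122.
Using row 3: 80 + 73 + 94 + ? → (3,1) = 362 − 247 = 115.
The remaining cell in row 4 is (4,2) = 362 − 317 = 45.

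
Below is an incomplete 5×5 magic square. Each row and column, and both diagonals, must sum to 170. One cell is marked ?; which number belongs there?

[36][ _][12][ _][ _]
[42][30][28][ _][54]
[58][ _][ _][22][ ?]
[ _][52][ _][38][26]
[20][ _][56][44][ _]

10

Row 2: 42 + 30 + 28 + 54 + ? = 170, so (2,4) = 16.
The remaining cell in column 1 is (4,1) = 170 − 156 = 14.
Column 4 needs 170; the known cells sum to 120, so (1,4) = 50.
Row 4 must total 170; the given cells sum to 130, so (4,3) = 40.
From column 3, 170 − (12 + 28 + 40 + 56) gives (3,3) = 34.
Main diagonal must total 170; the given cells sum to 138, so (5,5) = 32.
Anti-diagonal must total 170; the given cells sum to 122, so (1,5) = 48.
Row 1 needs 170; the known cells sum to 146, so (1,2) = 24.
Row 5: 20 + 56 + 44 + 32 + ? = 170, so (5,2) = 18.
The remaining cell in column 2 is (3,2) = 170 − 124 = 46.
Using column 5: 48 + 54 + 26 + 32 + ? → (3,5) = 170 − 160 = 10.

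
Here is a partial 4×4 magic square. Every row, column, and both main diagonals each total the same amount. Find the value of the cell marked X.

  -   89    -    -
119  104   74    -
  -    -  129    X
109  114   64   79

94

Row 4 is complete and sums to 366; that is the magic constant.
Row 2 needs 366; the known cells sum to 297, so (2,4) = 69.
From column 2, 366 − (89 + 104 + 114) gives (3,2) = 59.
Column 3 needs 366; the known cells sum to 267, so (1,3) = 99.
Main diagonal needs 366; the known cells sum to 312, so (1,1) = 54.
Using anti-diagonal: 74 + 59 + 109 + ? → (1,4) = 366 − 242 = 124.
Using column 1: 54 + 119 + 109 + ? → (3,1) = 366 − 282 = 84.
Using column 4: 124 + 69 + 79 + ? → (3,4) = 366 − 272 = 94.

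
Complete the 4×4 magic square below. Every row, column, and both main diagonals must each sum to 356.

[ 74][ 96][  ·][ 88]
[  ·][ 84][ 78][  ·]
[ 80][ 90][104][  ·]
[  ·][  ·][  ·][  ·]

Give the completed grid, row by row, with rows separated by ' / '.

74 96 98 88 / 102 84 78 92 / 80 90 104 82 / 100 86 76 94

From row 1, 356 − (74 + 96 + 88) gives (1,3) = 98.
The remaining cell in row 3 is (3,4) = 356 − 274 = 82.
The remaining cell in column 2 is (4,2) = 356 − 270 = 86.
The remaining cell in column 3 is (4,3) = 356 − 280 = 76.
Main diagonal: 74 + 84 + 104 + ? = 356, so (4,4) = 94.
Anti-diagonal needs 356; the known cells sum to 256, so (4,1) = 100.
Using column 1: 74 + 80 + 100 + ? → (2,1) = 356 − 254 = 102.
The remaining cell in column 4 is (2,4) = 356 − 264 = 92.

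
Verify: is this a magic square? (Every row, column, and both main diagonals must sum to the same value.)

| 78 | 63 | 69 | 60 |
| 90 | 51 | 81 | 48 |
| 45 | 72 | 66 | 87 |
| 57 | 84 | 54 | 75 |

Yes

Row 1: 78 + 63 + 69 + 60 = 270.
Row 2: 90 + 51 + 81 + 48 = 270.
Row 3: 45 + 72 + 66 + 87 = 270.
Row 4: 57 + 84 + 54 + 75 = 270.
Column 1: 78 + 90 + 45 + 57 = 270.
Column 2: 63 + 51 + 72 + 84 = 270.
Column 3: 69 + 81 + 66 + 54 = 270.
Column 4: 60 + 48 + 87 + 75 = 270.
Main diagonal: 78 + 51 + 66 + 75 = 270.
Anti-diagonal: 60 + 81 + 72 + 57 = 270.
All lines sum to 270.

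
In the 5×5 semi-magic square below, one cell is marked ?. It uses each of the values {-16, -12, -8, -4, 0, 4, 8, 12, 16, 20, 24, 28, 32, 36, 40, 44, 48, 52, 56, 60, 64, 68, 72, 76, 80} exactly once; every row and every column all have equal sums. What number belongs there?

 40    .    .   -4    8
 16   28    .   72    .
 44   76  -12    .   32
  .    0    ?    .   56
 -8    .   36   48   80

The 25 entries sum to 800, so each line sums to 800/5 = 160.
Row 3 must total 160; the given cells sum to 140, so (3,4) = 20.
Row 5: -8 + 36 + 48 + 80 + ? = 160, so (5,2) = 4.
Using column 1: 40 + 16 + 44 + (-8) + ? → (4,1) = 160 − 92 = 68.
Column 2 must total 160; the given cells sum to 108, so (1,2) = 52.
From column 4, 160 − (-4 + 72 + 20 + 48) gives (4,4) = 24.
Column 5: 8 + 32 + 56 + 80 + ? = 160, so (2,5) = -16.
Row 1 must total 160; the given cells sum to 96, so (1,3) = 64.
The remaining cell in row 2 is (2,3) = 160 − 100 = 60.
The remaining cell in row 4 is (4,3) = 160 − 148 = 12.

12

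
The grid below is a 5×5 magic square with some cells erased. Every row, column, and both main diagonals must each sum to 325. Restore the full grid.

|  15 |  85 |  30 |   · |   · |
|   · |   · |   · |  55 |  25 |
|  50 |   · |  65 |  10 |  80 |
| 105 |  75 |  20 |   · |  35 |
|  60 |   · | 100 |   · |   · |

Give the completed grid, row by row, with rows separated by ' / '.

15 85 30 125 70 / 95 40 110 55 25 / 50 120 65 10 80 / 105 75 20 90 35 / 60 5 100 45 115

Using row 3: 50 + 65 + 10 + 80 + ? → (3,2) = 325 − 205 = 120.
The remaining cell in row 4 is (4,4) = 325 − 235 = 90.
Column 1: 15 + 50 + 105 + 60 + ? = 325, so (2,1) = 95.
Column 3 must total 325; the given cells sum to 215, so (2,3) = 110.
The remaining cell in anti-diagonal is (1,5) = 325 − 255 = 70.
From row 1, 325 − (15 + 85 + 30 + 70) gives (1,4) = 125.
Using row 2: 95 + 110 + 55 + 25 + ? → (2,2) = 325 − 285 = 40.
Column 2 needs 325; the known cells sum to 320, so (5,2) = 5.
Column 4 needs 325; the known cells sum to 280, so (5,4) = 45.
Column 5 needs 325; the known cells sum to 210, so (5,5) = 115.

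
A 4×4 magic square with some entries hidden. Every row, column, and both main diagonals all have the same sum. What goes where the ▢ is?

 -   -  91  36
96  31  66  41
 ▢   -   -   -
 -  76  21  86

26

Row 2 is complete and sums to 234; that is the magic constant.
From row 4, 234 − (76 + 21 + 86) gives (4,1) = 51.
The remaining cell in column 3 is (3,3) = 234 − 178 = 56.
Column 4 needs 234; the known cells sum to 163, so (3,4) = 71.
From main diagonal, 234 − (31 + 56 + 86) gives (1,1) = 61.
Anti-diagonal must total 234; the given cells sum to 153, so (3,2) = 81.
The remaining cell in row 1 is (1,2) = 234 − 188 = 46.
From row 3, 234 − (81 + 56 + 71) gives (3,1) = 26.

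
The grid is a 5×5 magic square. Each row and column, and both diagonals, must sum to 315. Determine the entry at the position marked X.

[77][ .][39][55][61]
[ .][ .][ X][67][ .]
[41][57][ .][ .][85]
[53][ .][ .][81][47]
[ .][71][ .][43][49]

The remaining cell in row 1 is (1,2) = 315 − 232 = 83.
Column 4 must total 315; the given cells sum to 246, so (3,4) = 69.
Column 5 needs 315; the known cells sum to 242, so (2,5) = 73.
Using row 3: 41 + 57 + 69 + 85 + ? → (3,3) = 315 − 252 = 63.
Main diagonal must total 315; the given cells sum to 270, so (2,2) = 45.
Column 2 needs 315; the known cells sum to 256, so (4,2) = 59.
The remaining cell in anti-diagonal is (5,1) = 315 − 250 = 65.
From row 4, 315 − (53 + 59 + 81 + 47) gives (4,3) = 75.
Row 5 needs 315; the known cells sum to 228, so (5,3) = 87.
From column 1, 315 − (77 + 41 + 53 + 65) gives (2,1) = 79.
The remaining cell in column 3 is (2,3) = 315 − 264 = 51.

51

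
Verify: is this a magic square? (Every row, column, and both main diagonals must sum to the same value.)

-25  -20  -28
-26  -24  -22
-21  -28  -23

No — column 1 sums to -72 but row 1 sums to -73.

Row 1: -25 + (-20) + (-28) = -73.
Row 2: -26 + (-24) + (-22) = -72.
Row 3: -21 + (-28) + (-23) = -72.
Column 1: -25 + (-26) + (-21) = -72.
Column 2: -20 + (-24) + (-28) = -72.
Column 3: -28 + (-22) + (-23) = -73.
Main diagonal: -25 + (-24) + (-23) = -72.
Anti-diagonal: -28 + (-24) + (-21) = -73.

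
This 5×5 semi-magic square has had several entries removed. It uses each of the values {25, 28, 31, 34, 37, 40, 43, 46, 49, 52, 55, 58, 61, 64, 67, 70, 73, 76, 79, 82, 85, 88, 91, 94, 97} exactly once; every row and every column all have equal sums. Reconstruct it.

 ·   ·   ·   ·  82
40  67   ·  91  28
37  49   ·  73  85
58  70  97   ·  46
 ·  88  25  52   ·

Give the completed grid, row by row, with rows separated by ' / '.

The 25 entries sum to 1525, so each line sums to 1525/5 = 305.
From row 2, 305 − (40 + 67 + 91 + 28) gives (2,3) = 79.
Using row 3: 37 + 49 + 73 + 85 + ? → (3,3) = 305 − 244 = 61.
Row 4 needs 305; the known cells sum to 271, so (4,4) = 34.
Using column 2: 67 + 49 + 70 + 88 + ? → (1,2) = 305 − 274 = 31.
The remaining cell in column 3 is (1,3) = 305 − 262 = 43.
The remaining cell in column 4 is (1,4) = 305 − 250 = 55.
Column 5 must total 305; the given cells sum to 241, so (5,5) = 64.
The remaining cell in row 1 is (1,1) = 305 − 211 = 94.
Using row 5: 88 + 25 + 52 + 64 + ? → (5,1) = 305 − 229 = 76.

94 31 43 55 82 / 40 67 79 91 28 / 37 49 61 73 85 / 58 70 97 34 46 / 76 88 25 52 64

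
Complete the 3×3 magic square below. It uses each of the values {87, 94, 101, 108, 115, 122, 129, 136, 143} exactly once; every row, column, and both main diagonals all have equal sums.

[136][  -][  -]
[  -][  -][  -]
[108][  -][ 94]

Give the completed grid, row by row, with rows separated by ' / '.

136 87 122 / 101 115 129 / 108 143 94

The 9 entries sum to 1035, so each line sums to 1035/3 = 345.
Row 3 must total 345; the given cells sum to 202, so (3,2) = 143.
Using column 1: 136 + 108 + ? → (2,1) = 345 − 244 = 101.
The remaining cell in main diagonal is (2,2) = 345 − 230 = 115.
The remaining cell in anti-diagonal is (1,3) = 345 − 223 = 122.
Using row 1: 136 + 122 + ? → (1,2) = 345 − 258 = 87.
Row 2: 101 + 115 + ? = 345, so (2,3) = 129.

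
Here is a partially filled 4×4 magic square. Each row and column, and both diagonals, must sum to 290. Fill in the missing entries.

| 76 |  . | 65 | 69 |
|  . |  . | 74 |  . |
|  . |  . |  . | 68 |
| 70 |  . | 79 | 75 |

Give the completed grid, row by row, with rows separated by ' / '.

Row 1 must total 290; the given cells sum to 210, so (1,2) = 80.
Row 4 must total 290; the given cells sum to 224, so (4,2) = 66.
Column 3 must total 290; the given cells sum to 218, so (3,3) = 72.
From column 4, 290 − (69 + 68 + 75) gives (2,4) = 78.
From main diagonal, 290 − (76 + 72 + 75) gives (2,2) = 67.
Using anti-diagonal: 69 + 74 + 70 + ? → (3,2) = 290 − 213 = 77.
From row 2, 290 − (67 + 74 + 78) gives (2,1) = 71.
Using row 3: 77 + 72 + 68 + ? → (3,1) = 290 − 217 = 73.

76 80 65 69 / 71 67 74 78 / 73 77 72 68 / 70 66 79 75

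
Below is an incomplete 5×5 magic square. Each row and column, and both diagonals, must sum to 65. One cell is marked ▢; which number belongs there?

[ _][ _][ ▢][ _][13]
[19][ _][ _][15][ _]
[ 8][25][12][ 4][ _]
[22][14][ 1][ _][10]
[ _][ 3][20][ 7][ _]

Row 3 needs 65; the known cells sum to 49, so (3,5) = 16.
Using row 4: 22 + 14 + 1 + 10 + ? → (4,4) = 65 − 47 = 18.
Column 4 must total 65; the given cells sum to 44, so (1,4) = 21.
Anti-diagonal needs 65; the known cells sum to 54, so (5,1) = 11.
Row 5 must total 65; the given cells sum to 41, so (5,5) = 24.
Column 1: 19 + 8 + 22 + 11 + ? = 65, so (1,1) = 5.
From column 5, 65 − (13 + 16 + 10 + 24) gives (2,5) = 2.
Main diagonal needs 65; the known cells sum to 59, so (2,2) = 6.
From row 2, 65 − (19 + 6 + 15 + 2) gives (2,3) = 23.
From column 2, 65 − (6 + 25 + 14 + 3) gives (1,2) = 17.
Column 3 needs 65; the known cells sum to 56, so (1,3) = 9.

9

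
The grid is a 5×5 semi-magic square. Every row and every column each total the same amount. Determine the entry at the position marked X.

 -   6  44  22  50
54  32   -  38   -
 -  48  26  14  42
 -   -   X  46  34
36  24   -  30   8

Column 4 is complete and sums to 150; that is the magic constant.
Row 1: 6 + 44 + 22 + 50 + ? = 150, so (1,1) = 28.
Row 3: 48 + 26 + 14 + 42 + ? = 150, so (3,1) = 20.
Row 5 must total 150; the given cells sum to 98, so (5,3) = 52.
Column 1 must total 150; the given cells sum to 138, so (4,1) = 12.
Column 2 needs 150; the known cells sum to 110, so (4,2) = 40.
From column 5, 150 − (50 + 42 + 34 + 8) gives (2,5) = 16.
Using row 2: 54 + 32 + 38 + 16 + ? → (2,3) = 150 − 140 = 10.
Using row 4: 12 + 40 + 46 + 34 + ? → (4,3) = 150 − 132 = 18.

18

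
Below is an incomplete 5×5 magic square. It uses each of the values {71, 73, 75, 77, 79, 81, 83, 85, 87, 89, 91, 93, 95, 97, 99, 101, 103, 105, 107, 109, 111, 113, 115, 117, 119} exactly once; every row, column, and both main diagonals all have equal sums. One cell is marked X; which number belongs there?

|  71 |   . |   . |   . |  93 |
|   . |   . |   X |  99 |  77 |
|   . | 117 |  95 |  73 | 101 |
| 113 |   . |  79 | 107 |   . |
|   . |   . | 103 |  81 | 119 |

111

The 25 entries sum to 2375, so each line sums to 2375/5 = 475.
Row 3 must total 475; the given cells sum to 386, so (3,1) = 89.
Column 4: 99 + 73 + 107 + 81 + ? = 475, so (1,4) = 115.
From column 5, 475 − (93 + 77 + 101 + 119) gives (4,5) = 85.
Using main diagonal: 71 + 95 + 107 + 119 + ? → (2,2) = 475 − 392 = 83.
Row 4: 113 + 79 + 107 + 85 + ? = 475, so (4,2) = 91.
Using anti-diagonal: 93 + 99 + 95 + 91 + ? → (5,1) = 475 − 378 = 97.
The remaining cell in row 5 is (5,2) = 475 − 400 = 75.
The remaining cell in column 1 is (2,1) = 475 − 370 = 105.
Column 2 needs 475; the known cells sum to 366, so (1,2) = 109.
Using row 1: 71 + 109 + 115 + 93 + ? → (1,3) = 475 − 388 = 87.
Using row 2: 105 + 83 + 99 + 77 + ? → (2,3) = 475 − 364 = 111.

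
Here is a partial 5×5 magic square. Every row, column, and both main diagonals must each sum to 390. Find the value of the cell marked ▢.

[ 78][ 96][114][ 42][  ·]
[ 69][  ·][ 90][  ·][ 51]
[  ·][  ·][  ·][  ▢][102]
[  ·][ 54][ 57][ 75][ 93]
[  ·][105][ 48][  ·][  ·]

99

From row 1, 390 − (78 + 96 + 114 + 42) gives (1,5) = 60.
Row 4 needs 390; the known cells sum to 279, so (4,1) = 111.
Column 3 needs 390; the known cells sum to 309, so (3,3) = 81.
Column 5 must total 390; the given cells sum to 306, so (5,5) = 84.
Main diagonal must total 390; the given cells sum to 318, so (2,2) = 72.
Row 2 must total 390; the given cells sum to 282, so (2,4) = 108.
Column 2: 96 + 72 + 54 + 105 + ? = 390, so (3,2) = 63.
Anti-diagonal must total 390; the given cells sum to 303, so (5,1) = 87.
From row 5, 390 − (87 + 105 + 48 + 84) gives (5,4) = 66.
The remaining cell in column 1 is (3,1) = 390 − 345 = 45.
Column 4 needs 390; the known cells sum to 291, so (3,4) = 99.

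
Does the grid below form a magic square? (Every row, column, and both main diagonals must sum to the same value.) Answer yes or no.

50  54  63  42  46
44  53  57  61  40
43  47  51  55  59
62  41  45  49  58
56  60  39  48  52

Yes

Row 1: 50 + 54 + 63 + 42 + 46 = 255.
Row 2: 44 + 53 + 57 + 61 + 40 = 255.
Row 3: 43 + 47 + 51 + 55 + 59 = 255.
Row 4: 62 + 41 + 45 + 49 + 58 = 255.
Row 5: 56 + 60 + 39 + 48 + 52 = 255.
Column 1: 50 + 44 + 43 + 62 + 56 = 255.
Column 2: 54 + 53 + 47 + 41 + 60 = 255.
Column 3: 63 + 57 + 51 + 45 + 39 = 255.
Column 4: 42 + 61 + 55 + 49 + 48 = 255.
Column 5: 46 + 40 + 59 + 58 + 52 = 255.
Main diagonal: 50 + 53 + 51 + 49 + 52 = 255.
Anti-diagonal: 46 + 61 + 51 + 41 + 56 = 255.
All lines sum to 255.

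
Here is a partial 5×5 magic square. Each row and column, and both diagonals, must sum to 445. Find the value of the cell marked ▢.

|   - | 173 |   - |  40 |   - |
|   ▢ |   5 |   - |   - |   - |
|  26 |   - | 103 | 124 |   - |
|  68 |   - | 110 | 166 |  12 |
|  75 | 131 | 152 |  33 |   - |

The remaining cell in row 4 is (4,2) = 445 − 356 = 89.
From row 5, 445 − (75 + 131 + 152 + 33) gives (5,5) = 54.
Column 2: 173 + 5 + 89 + 131 + ? = 445, so (3,2) = 47.
From column 4, 445 − (40 + 124 + 166 + 33) gives (2,4) = 82.
The remaining cell in main diagonal is (1,1) = 445 − 328 = 117.
Anti-diagonal needs 445; the known cells sum to 349, so (1,5) = 96.
Row 1: 117 + 173 + 40 + 96 + ? = 445, so (1,3) = 19.
Row 3 needs 445; the known cells sum to 300, so (3,5) = 145.
Column 1 needs 445; the known cells sum to 286, so (2,1) = 159.

159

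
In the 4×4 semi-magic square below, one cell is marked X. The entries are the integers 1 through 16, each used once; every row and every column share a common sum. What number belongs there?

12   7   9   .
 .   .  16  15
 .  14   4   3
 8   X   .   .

The entries are 1 through 16, which sum to 136, so each line sums to 136/4 = 34.
Row 1: 12 + 7 + 9 + ? = 34, so (1,4) = 6.
Row 3 needs 34; the known cells sum to 21, so (3,1) = 13.
Using column 1: 12 + 13 + 8 + ? → (2,1) = 34 − 33 = 1.
Column 3 needs 34; the known cells sum to 29, so (4,3) = 5.
Using column 4: 6 + 15 + 3 + ? → (4,4) = 34 − 24 = 10.
From row 2, 34 − (1 + 16 + 15) gives (2,2) = 2.
Row 4: 8 + 5 + 10 + ? = 34, so (4,2) = 11.

11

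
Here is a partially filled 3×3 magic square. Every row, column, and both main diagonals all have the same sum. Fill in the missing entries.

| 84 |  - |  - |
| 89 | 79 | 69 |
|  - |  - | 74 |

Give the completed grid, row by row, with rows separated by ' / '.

Main diagonal is already complete: 84 + 79 + 74 = 237, so that is the magic constant.
The remaining cell in column 1 is (3,1) = 237 − 173 = 64.
Column 3 must total 237; the given cells sum to 143, so (1,3) = 94.
Using row 1: 84 + 94 + ? → (1,2) = 237 − 178 = 59.
From row 3, 237 − (64 + 74) gives (3,2) = 99.

84 59 94 / 89 79 69 / 64 99 74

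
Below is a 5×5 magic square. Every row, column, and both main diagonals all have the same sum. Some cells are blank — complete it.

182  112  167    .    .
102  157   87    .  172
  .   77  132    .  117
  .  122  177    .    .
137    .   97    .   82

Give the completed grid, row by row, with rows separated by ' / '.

Column 3 is already complete: 167 + 87 + 132 + 177 + 97 = 660, so that is the magic constant.
Row 2: 102 + 157 + 87 + 172 + ? = 660, so (2,4) = 142.
Column 2 must total 660; the given cells sum to 468, so (5,2) = 192.
From main diagonal, 660 − (182 + 157 + 132 + 82) gives (4,4) = 107.
The remaining cell in anti-diagonal is (1,5) = 660 − 533 = 127.
Row 1 needs 660; the known cells sum to 588, so (1,4) = 72.
The remaining cell in row 5 is (5,4) = 660 − 508 = 152.
Using column 4: 72 + 142 + 107 + 152 + ? → (3,4) = 660 − 473 = 187.
Using column 5: 127 + 172 + 117 + 82 + ? → (4,5) = 660 − 498 = 162.
Row 3: 77 + 132 + 187 + 117 + ? = 660, so (3,1) = 147.
Row 4 needs 660; the known cells sum to 568, so (4,1) = 92.

182 112 167 72 127 / 102 157 87 142 172 / 147 77 132 187 117 / 92 122 177 107 162 / 137 192 97 152 82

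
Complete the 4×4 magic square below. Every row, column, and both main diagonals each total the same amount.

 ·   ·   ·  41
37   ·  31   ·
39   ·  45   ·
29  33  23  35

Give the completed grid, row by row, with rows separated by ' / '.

15 43 21 41 / 37 25 31 27 / 39 19 45 17 / 29 33 23 35

Row 4 is already complete: 29 + 33 + 23 + 35 = 120, so that is the magic constant.
Column 1: 37 + 39 + 29 + ? = 120, so (1,1) = 15.
Column 3 needs 120; the known cells sum to 99, so (1,3) = 21.
The remaining cell in main diagonal is (2,2) = 120 − 95 = 25.
Using anti-diagonal: 41 + 31 + 29 + ? → (3,2) = 120 − 101 = 19.
Using row 1: 15 + 21 + 41 + ? → (1,2) = 120 − 77 = 43.
Using row 2: 37 + 25 + 31 + ? → (2,4) = 120 − 93 = 27.
The remaining cell in row 3 is (3,4) = 120 − 103 = 17.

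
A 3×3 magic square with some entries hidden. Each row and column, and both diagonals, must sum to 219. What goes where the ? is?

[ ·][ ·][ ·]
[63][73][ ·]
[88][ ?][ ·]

53

Row 2 must total 219; the given cells sum to 136, so (2,3) = 83.
Column 1 must total 219; the given cells sum to 151, so (1,1) = 68.
The remaining cell in main diagonal is (3,3) = 219 − 141 = 78.
Anti-diagonal: 73 + 88 + ? = 219, so (1,3) = 58.
Row 1: 68 + 58 + ? = 219, so (1,2) = 93.
Row 3 must total 219; the given cells sum to 166, so (3,2) = 53.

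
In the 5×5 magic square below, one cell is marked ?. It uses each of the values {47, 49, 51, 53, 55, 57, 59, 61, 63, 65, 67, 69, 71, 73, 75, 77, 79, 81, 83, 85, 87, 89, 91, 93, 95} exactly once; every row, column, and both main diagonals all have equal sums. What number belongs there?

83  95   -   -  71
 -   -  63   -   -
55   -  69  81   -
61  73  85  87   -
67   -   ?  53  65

91

The 25 entries sum to 1775, so each line sums to 1775/5 = 355.
Row 4 needs 355; the known cells sum to 306, so (4,5) = 49.
The remaining cell in column 1 is (2,1) = 355 − 266 = 89.
Main diagonal needs 355; the known cells sum to 304, so (2,2) = 51.
The remaining cell in anti-diagonal is (2,4) = 355 − 280 = 75.
Row 2: 89 + 51 + 63 + 75 + ? = 355, so (2,5) = 77.
The remaining cell in column 4 is (1,4) = 355 − 296 = 59.
Column 5 must total 355; the given cells sum to 262, so (3,5) = 93.
Row 1 must total 355; the given cells sum to 308, so (1,3) = 47.
From row 3, 355 − (55 + 69 + 81 + 93) gives (3,2) = 57.
Column 2 needs 355; the known cells sum to 276, so (5,2) = 79.
Column 3: 47 + 63 + 69 + 85 + ? = 355, so (5,3) = 91.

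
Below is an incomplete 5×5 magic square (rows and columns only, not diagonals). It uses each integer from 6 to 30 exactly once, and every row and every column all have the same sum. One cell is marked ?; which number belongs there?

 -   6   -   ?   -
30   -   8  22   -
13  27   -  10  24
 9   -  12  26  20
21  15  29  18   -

The entries are 6 through 30, which sum to 450, so each line sums to 450/5 = 90.
Row 3 must total 90; the given cells sum to 74, so (3,3) = 16.
Row 4 needs 90; the known cells sum to 67, so (4,2) = 23.
Row 5: 21 + 15 + 29 + 18 + ? = 90, so (5,5) = 7.
Column 1: 30 + 13 + 9 + 21 + ? = 90, so (1,1) = 17.
From column 2, 90 − (6 + 27 + 23 + 15) gives (2,2) = 19.
The remaining cell in column 3 is (1,3) = 90 − 65 = 25.
The remaining cell in column 4 is (1,4) = 90 − 76 = 14.

14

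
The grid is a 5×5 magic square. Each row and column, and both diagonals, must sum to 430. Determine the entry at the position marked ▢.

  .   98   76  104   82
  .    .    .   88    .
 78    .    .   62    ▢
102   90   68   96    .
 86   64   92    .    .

100

Row 1: 98 + 76 + 104 + 82 + ? = 430, so (1,1) = 70.
The remaining cell in row 4 is (4,5) = 430 − 356 = 74.
The remaining cell in column 1 is (2,1) = 430 − 336 = 94.
The remaining cell in column 4 is (5,4) = 430 − 350 = 80.
From anti-diagonal, 430 − (82 + 88 + 90 + 86) gives (3,3) = 84.
Row 5: 86 + 64 + 92 + 80 + ? = 430, so (5,5) = 108.
Column 3: 76 + 84 + 68 + 92 + ? = 430, so (2,3) = 110.
From main diagonal, 430 − (70 + 84 + 96 + 108) gives (2,2) = 72.
The remaining cell in row 2 is (2,5) = 430 − 364 = 66.
Column 2: 98 + 72 + 90 + 64 + ? = 430, so (3,2) = 106.
Column 5 must total 430; the given cells sum to 330, so (3,5) = 100.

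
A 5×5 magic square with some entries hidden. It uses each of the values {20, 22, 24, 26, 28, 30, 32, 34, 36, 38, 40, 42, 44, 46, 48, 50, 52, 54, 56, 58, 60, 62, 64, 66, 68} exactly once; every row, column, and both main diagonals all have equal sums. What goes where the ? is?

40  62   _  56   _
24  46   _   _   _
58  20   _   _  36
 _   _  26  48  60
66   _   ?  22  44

The 25 entries sum to 1100, so each line sums to 1100/5 = 220.
Column 1: 40 + 24 + 58 + 66 + ? = 220, so (4,1) = 32.
Main diagonal needs 220; the known cells sum to 178, so (3,3) = 42.
Row 3 must total 220; the given cells sum to 156, so (3,4) = 64.
Row 4 needs 220; the known cells sum to 166, so (4,2) = 54.
The remaining cell in column 2 is (5,2) = 220 − 182 = 38.
Column 4 must total 220; the given cells sum to 190, so (2,4) = 30.
From anti-diagonal, 220 − (30 + 42 + 54 + 66) gives (1,5) = 28.
Row 1: 40 + 62 + 56 + 28 + ? = 220, so (1,3) = 34.
Row 5: 66 + 38 + 22 + 44 + ? = 220, so (5,3) = 50.

50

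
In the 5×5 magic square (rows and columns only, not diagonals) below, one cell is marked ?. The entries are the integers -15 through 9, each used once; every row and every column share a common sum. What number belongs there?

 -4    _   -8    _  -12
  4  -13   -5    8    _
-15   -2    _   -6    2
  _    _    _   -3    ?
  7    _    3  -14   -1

The entries are -15 through 9, which sum to -75, so each line sums to -75/5 = -15.
Row 2: 4 + (-13) + (-5) + 8 + ? = -15, so (2,5) = -9.
From row 3, -15 − (-15 + (-2) + (-6) + 2) gives (3,3) = 6.
Using row 5: 7 + 3 + (-14) + (-1) + ? → (5,2) = -15 − (-5) = -10.
The remaining cell in column 1 is (4,1) = -15 − (-8) = -7.
From column 3, -15 − (-8 + (-5) + 6 + 3) gives (4,3) = -11.
Column 4 must total -15; the given cells sum to -15, so (1,4) = 0.
Using column 5: -12 + (-9) + 2 + (-1) + ? → (4,5) = -15 − (-20) = 5.

5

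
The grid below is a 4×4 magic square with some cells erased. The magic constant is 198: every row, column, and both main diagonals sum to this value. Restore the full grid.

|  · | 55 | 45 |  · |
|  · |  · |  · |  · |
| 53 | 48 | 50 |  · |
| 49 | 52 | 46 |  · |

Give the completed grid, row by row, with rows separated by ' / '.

The remaining cell in row 3 is (3,4) = 198 − 151 = 47.
From row 4, 198 − (49 + 52 + 46) gives (4,4) = 51.
Column 2: 55 + 48 + 52 + ? = 198, so (2,2) = 43.
From column 3, 198 − (45 + 50 + 46) gives (2,3) = 57.
Main diagonal must total 198; the given cells sum to 144, so (1,1) = 54.
Anti-diagonal must total 198; the given cells sum to 154, so (1,4) = 44.
From column 1, 198 − (54 + 53 + 49) gives (2,1) = 42.
From column 4, 198 − (44 + 47 + 51) gives (2,4) = 56.

54 55 45 44 / 42 43 57 56 / 53 48 50 47 / 49 52 46 51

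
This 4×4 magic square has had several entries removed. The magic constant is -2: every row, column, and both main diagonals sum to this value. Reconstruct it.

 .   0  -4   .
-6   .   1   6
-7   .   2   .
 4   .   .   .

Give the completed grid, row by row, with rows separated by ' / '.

Row 2 needs -2; the known cells sum to 1, so (2,2) = -3.
From column 1, -2 − (-6 + (-7) + 4) gives (1,1) = 7.
Column 3 needs -2; the known cells sum to -1, so (4,3) = -1.
The remaining cell in main diagonal is (4,4) = -2 − 6 = -8.
Row 1: 7 + 0 + (-4) + ? = -2, so (1,4) = -5.
Row 4 must total -2; the given cells sum to -5, so (4,2) = 3.
The remaining cell in column 2 is (3,2) = -2 − 0 = -2.
The remaining cell in column 4 is (3,4) = -2 − (-7) = 5.

7 0 -4 -5 / -6 -3 1 6 / -7 -2 2 5 / 4 3 -1 -8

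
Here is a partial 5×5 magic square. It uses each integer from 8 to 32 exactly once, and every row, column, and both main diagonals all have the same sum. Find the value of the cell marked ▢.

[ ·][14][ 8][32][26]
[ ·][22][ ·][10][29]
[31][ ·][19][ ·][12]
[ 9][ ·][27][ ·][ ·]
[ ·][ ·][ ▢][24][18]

The entries are 8 through 32, which sum to 500, so each line sums to 500/5 = 100.
Using row 1: 14 + 8 + 32 + 26 + ? → (1,1) = 100 − 80 = 20.
Column 5 must total 100; the given cells sum to 85, so (4,5) = 15.
Main diagonal: 20 + 22 + 19 + 18 + ? = 100, so (4,4) = 21.
Row 4: 9 + 27 + 21 + 15 + ? = 100, so (4,2) = 28.
Using column 4: 32 + 10 + 21 + 24 + ? → (3,4) = 100 − 87 = 13.
The remaining cell in anti-diagonal is (5,1) = 100 − 83 = 17.
Row 3 needs 100; the known cells sum to 75, so (3,2) = 25.
Column 1 must total 100; the given cells sum to 77, so (2,1) = 23.
Column 2 must total 100; the given cells sum to 89, so (5,2) = 11.
The remaining cell in row 2 is (2,3) = 100 − 84 = 16.
The remaining cell in row 5 is (5,3) = 100 − 70 = 30.

30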